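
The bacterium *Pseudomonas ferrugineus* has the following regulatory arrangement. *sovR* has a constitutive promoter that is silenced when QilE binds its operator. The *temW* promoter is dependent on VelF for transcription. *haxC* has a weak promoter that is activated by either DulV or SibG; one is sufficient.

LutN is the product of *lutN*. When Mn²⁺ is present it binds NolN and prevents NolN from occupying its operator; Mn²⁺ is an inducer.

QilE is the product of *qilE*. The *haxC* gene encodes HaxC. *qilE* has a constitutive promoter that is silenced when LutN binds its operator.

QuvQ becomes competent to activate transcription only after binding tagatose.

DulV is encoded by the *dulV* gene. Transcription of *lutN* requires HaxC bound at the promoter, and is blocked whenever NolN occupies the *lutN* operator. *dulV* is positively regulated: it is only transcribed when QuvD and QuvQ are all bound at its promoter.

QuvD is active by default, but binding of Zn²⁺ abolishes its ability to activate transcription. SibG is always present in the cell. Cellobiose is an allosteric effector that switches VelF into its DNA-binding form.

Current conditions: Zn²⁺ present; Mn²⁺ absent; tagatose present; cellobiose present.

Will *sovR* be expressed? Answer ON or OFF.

Zn²⁺ is present, so QuvD is inactive.
Tagatose is present, so QuvQ is active.
Required activator QuvD is absent, so *dulV* is not transcribed.
So DulV is not produced.
SibG is produced constitutively and is active.
Activator SibG is present, so *haxC* is transcribed.
So HaxC is produced and active.
Mn²⁺ is absent, so NolN is active.
With repressor NolN bound, *lutN* is not transcribed.
So LutN is not produced.
With no repressor bound, *qilE* is transcribed.
So QilE is produced and active.
With repressor QilE bound, *sovR* is not transcribed.

OFF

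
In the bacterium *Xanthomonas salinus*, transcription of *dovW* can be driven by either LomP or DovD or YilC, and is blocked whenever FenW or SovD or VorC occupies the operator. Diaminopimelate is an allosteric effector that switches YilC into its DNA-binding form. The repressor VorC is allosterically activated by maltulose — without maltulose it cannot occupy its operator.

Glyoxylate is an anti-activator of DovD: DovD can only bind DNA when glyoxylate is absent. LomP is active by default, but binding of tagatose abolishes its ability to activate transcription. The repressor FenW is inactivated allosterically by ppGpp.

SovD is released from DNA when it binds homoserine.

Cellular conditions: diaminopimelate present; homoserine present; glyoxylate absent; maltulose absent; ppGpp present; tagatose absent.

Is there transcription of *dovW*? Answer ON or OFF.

ON

ppGpp is present, so FenW is inactive.
Homoserine is present, so SovD is inactive.
Maltulose is absent, so VorC is inactive.
Tagatose is absent, so LomP is active.
Glyoxylate is absent, so DovD is active.
Diaminopimelate is present, so YilC is active.
Activator LomP is present, so *dovW* is transcribed.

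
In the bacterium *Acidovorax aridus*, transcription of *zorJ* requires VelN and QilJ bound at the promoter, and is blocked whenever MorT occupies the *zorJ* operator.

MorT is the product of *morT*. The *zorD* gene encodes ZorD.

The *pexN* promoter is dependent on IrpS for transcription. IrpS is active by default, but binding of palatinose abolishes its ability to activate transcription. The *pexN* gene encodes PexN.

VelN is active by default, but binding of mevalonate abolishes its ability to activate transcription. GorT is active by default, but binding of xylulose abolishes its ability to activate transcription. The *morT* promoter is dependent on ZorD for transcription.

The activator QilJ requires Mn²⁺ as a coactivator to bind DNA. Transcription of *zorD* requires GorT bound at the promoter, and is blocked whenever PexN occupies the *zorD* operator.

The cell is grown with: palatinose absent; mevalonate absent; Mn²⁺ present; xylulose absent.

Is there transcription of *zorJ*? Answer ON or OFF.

ON

Mevalonate is absent, so VelN is active.
Mn²⁺ is present, so QilJ is active.
Palatinose is absent, so IrpS is active.
No repressor is bound and IrpS is active, so *pexN* is transcribed.
So PexN is produced and active.
Xylulose is absent, so GorT is active.
With repressor PexN bound, *zorD* is not transcribed.
So ZorD is not produced.
Required activator ZorD is absent, so *morT* is not transcribed.
So MorT is not produced.
No repressor is bound and VelN and QilJ are active, so *zorJ* is transcribed.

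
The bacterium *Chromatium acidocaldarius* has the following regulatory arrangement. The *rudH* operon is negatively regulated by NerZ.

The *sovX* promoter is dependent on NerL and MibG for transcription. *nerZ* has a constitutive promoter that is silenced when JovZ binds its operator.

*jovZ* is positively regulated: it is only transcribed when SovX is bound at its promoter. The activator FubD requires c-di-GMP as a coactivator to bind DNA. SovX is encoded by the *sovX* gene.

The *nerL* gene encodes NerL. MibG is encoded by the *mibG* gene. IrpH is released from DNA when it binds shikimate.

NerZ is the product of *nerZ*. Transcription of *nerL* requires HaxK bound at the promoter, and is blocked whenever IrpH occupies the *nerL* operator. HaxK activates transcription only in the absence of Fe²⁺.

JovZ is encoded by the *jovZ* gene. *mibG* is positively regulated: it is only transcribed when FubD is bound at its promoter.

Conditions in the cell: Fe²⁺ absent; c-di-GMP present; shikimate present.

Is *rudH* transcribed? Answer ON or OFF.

ON

Shikimate is present, so IrpH is inactive.
Fe²⁺ is absent, so HaxK is active.
No repressor is bound and HaxK is active, so *nerL* is transcribed.
So NerL is produced and active.
c-di-GMP is present, so FubD is active.
No repressor is bound and FubD is active, so *mibG* is transcribed.
So MibG is produced and active.
No repressor is bound and NerL and MibG are active, so *sovX* is transcribed.
So SovX is produced and active.
No repressor is bound and SovX is active, so *jovZ* is transcribed.
So JovZ is produced and active.
With repressor JovZ bound, *nerZ* is not transcribed.
So NerZ is not produced.
With no repressor bound, *rudH* is transcribed.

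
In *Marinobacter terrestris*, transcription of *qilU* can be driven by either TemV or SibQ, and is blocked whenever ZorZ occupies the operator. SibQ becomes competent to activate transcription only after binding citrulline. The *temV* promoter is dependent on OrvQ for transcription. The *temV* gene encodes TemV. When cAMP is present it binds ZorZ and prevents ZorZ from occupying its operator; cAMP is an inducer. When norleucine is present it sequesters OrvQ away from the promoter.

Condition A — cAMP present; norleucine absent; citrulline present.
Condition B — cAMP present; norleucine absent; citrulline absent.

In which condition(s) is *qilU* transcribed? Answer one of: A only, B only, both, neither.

Condition A:
cAMP is present, so ZorZ is inactive.
Norleucine is absent, so OrvQ is active.
No repressor is bound and OrvQ is active, so *temV* is transcribed.
So TemV is produced and active.
Citrulline is present, so SibQ is active.
Activator TemV is present, so *qilU* is transcribed.
→ *qilU* is ON in A.
Condition B:
cAMP is present, so ZorZ is inactive.
Norleucine is absent, so OrvQ is active.
No repressor is bound and OrvQ is active, so *temV* is transcribed.
So TemV is produced and active.
Citrulline is absent, so SibQ is inactive.
Activator TemV is present, so *qilU* is transcribed.
→ *qilU* is ON in B.

both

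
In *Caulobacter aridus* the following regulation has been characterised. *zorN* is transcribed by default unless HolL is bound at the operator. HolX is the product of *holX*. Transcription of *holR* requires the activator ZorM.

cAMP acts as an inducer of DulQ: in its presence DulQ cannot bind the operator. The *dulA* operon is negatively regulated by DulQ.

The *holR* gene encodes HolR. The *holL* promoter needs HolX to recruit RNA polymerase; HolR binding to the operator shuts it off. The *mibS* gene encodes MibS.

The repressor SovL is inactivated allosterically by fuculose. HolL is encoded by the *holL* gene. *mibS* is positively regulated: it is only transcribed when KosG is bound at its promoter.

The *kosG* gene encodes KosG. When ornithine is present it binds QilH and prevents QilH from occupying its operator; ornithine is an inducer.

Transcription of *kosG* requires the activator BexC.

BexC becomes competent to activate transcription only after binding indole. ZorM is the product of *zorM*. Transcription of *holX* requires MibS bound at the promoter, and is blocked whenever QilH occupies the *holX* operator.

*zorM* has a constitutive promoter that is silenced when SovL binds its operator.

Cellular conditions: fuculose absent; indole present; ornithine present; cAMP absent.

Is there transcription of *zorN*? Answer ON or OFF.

OFF

Indole is present, so BexC is active.
No repressor is bound and BexC is active, so *kosG* is transcribed.
So KosG is produced and active.
No repressor is bound and KosG is active, so *mibS* is transcribed.
So MibS is produced and active.
Ornithine is present, so QilH is inactive.
No repressor is bound and MibS is active, so *holX* is transcribed.
So HolX is produced and active.
Fuculose is absent, so SovL is active.
With repressor SovL bound, *zorM* is not transcribed.
So ZorM is not produced.
Required activator ZorM is absent, so *holR* is not transcribed.
So HolR is not produced.
No repressor is bound and HolX is active, so *holL* is transcribed.
So HolL is produced and active.
With repressor HolL bound, *zorN* is not transcribed.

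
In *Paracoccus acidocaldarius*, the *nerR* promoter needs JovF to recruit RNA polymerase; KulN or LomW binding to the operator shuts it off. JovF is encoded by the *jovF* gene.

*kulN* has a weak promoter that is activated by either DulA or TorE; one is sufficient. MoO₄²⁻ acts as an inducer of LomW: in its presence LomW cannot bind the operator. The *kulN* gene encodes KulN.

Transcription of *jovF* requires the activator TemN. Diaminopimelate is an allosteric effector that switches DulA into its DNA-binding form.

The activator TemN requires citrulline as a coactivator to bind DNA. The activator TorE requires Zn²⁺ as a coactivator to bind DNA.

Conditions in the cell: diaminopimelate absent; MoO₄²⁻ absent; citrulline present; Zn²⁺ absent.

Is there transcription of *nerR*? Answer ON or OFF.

OFF

Citrulline is present, so TemN is active.
No repressor is bound and TemN is active, so *jovF* is transcribed.
So JovF is produced and active.
Diaminopimelate is absent, so DulA is inactive.
Zn²⁺ is absent, so TorE is inactive.
No activator is available at the *kulN* promoter, so *kulN* is not transcribed.
So KulN is not produced.
MoO₄²⁻ is absent, so LomW is active.
With repressor LomW bound, *nerR* is not transcribed.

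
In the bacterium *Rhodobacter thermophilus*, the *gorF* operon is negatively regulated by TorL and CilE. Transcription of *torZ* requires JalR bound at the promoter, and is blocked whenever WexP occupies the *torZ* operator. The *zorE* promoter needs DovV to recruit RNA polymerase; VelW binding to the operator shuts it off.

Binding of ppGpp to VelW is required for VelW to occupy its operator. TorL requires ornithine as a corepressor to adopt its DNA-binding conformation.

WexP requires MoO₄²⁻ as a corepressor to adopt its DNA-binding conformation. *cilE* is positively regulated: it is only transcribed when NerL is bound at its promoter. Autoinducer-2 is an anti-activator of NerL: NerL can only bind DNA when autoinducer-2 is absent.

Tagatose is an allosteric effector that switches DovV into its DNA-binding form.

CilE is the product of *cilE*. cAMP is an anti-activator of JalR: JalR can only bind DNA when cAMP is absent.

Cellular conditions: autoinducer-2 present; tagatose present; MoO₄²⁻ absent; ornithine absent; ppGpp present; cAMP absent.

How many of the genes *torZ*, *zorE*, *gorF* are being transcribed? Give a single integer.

MoO₄²⁻ is absent, so WexP is inactive.
cAMP is absent, so JalR is active.
No repressor is bound and JalR is active, so *torZ* is transcribed.
→ *torZ* is ON.
Tagatose is present, so DovV is active.
ppGpp is present, so VelW is active.
With repressor VelW bound, *zorE* is not transcribed.
→ *zorE* is OFF.
Ornithine is absent, so TorL is inactive.
Autoinducer-2 is present, so NerL is inactive.
Required activator NerL is absent, so *cilE* is not transcribed.
So CilE is not produced.
With no repressor bound, *gorF* is transcribed.
→ *gorF* is ON.
2 of the 3 genes are transcribed.

2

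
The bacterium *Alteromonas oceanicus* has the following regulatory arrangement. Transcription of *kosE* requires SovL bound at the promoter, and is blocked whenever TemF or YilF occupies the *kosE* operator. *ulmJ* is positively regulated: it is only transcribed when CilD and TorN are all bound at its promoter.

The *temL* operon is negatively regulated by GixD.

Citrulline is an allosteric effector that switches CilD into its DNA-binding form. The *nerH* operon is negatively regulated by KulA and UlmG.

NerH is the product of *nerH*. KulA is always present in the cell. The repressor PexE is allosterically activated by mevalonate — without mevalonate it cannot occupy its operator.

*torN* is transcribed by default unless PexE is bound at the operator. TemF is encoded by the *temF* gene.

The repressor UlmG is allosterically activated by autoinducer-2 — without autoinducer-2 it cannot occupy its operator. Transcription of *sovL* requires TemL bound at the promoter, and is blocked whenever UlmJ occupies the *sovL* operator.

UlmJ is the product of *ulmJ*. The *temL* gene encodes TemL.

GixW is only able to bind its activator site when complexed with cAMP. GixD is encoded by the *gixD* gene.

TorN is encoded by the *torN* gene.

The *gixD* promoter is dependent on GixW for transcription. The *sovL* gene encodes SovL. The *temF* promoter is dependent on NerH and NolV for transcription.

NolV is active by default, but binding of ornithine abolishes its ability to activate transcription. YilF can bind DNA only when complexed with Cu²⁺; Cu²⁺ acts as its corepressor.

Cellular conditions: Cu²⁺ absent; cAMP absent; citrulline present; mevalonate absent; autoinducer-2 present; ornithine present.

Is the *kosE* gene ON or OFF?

Citrulline is present, so CilD is active.
Mevalonate is absent, so PexE is inactive.
With no repressor bound, *torN* is transcribed.
So TorN is produced and active.
No repressor is bound and CilD and TorN are active, so *ulmJ* is transcribed.
So UlmJ is produced and active.
cAMP is absent, so GixW is inactive.
Required activator GixW is absent, so *gixD* is not transcribed.
So GixD is not produced.
With no repressor bound, *temL* is transcribed.
So TemL is produced and active.
With repressor UlmJ bound, *sovL* is not transcribed.
So SovL is not produced.
KulA is produced constitutively and is active.
Autoinducer-2 is present, so UlmG is active.
With repressor KulA bound, *nerH* is not transcribed.
So NerH is not produced.
Ornithine is present, so NolV is inactive.
Required activator NerH is absent, so *temF* is not transcribed.
So TemF is not produced.
Cu²⁺ is absent, so YilF is inactive.
Required activator SovL is absent, so *kosE* is not transcribed.

OFF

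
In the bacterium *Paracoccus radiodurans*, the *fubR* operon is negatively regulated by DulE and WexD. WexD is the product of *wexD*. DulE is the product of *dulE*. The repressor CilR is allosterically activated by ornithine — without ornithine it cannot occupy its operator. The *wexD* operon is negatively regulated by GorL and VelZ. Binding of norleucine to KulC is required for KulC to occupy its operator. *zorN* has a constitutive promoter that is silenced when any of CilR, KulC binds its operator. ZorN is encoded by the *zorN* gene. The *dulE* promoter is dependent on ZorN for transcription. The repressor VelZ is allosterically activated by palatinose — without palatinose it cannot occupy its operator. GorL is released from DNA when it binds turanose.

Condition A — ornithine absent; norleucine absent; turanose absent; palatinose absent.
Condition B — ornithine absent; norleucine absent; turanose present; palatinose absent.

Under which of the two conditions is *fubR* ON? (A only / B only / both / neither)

Condition A:
Ornithine is absent, so CilR is inactive.
Norleucine is absent, so KulC is inactive.
With no repressor bound, *zorN* is transcribed.
So ZorN is produced and active.
No repressor is bound and ZorN is active, so *dulE* is transcribed.
So DulE is produced and active.
Turanose is absent, so GorL is active.
Palatinose is absent, so VelZ is inactive.
With repressor GorL bound, *wexD* is not transcribed.
So WexD is not produced.
With repressor DulE bound, *fubR* is not transcribed.
→ *fubR* is OFF in A.
Condition B:
Ornithine is absent, so CilR is inactive.
Norleucine is absent, so KulC is inactive.
With no repressor bound, *zorN* is transcribed.
So ZorN is produced and active.
No repressor is bound and ZorN is active, so *dulE* is transcribed.
So DulE is produced and active.
Turanose is present, so GorL is inactive.
Palatinose is absent, so VelZ is inactive.
With no repressor bound, *wexD* is transcribed.
So WexD is produced and active.
With repressor DulE bound, *fubR* is not transcribed.
→ *fubR* is OFF in B.

neither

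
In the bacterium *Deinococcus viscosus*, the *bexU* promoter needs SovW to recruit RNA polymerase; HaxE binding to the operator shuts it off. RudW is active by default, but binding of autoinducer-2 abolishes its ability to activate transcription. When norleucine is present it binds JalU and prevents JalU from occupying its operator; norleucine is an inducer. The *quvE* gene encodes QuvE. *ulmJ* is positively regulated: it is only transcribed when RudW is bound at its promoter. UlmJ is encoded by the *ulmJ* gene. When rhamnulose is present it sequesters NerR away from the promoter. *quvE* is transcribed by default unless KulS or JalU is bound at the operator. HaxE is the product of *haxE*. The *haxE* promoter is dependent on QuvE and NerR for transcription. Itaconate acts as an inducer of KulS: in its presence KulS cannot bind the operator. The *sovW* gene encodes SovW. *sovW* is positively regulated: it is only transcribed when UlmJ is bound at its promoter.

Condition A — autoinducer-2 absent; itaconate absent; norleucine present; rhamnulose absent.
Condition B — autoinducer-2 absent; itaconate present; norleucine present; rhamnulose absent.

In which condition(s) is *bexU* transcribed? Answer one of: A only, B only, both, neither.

Condition A:
Autoinducer-2 is absent, so RudW is active.
No repressor is bound and RudW is active, so *ulmJ* is transcribed.
So UlmJ is produced and active.
No repressor is bound and UlmJ is active, so *sovW* is transcribed.
So SovW is produced and active.
Itaconate is absent, so KulS is active.
Norleucine is present, so JalU is inactive.
With repressor KulS bound, *quvE* is not transcribed.
So QuvE is not produced.
Rhamnulose is absent, so NerR is active.
Required activator QuvE is absent, so *haxE* is not transcribed.
So HaxE is not produced.
No repressor is bound and SovW is active, so *bexU* is transcribed.
→ *bexU* is ON in A.
Condition B:
Autoinducer-2 is absent, so RudW is active.
No repressor is bound and RudW is active, so *ulmJ* is transcribed.
So UlmJ is produced and active.
No repressor is bound and UlmJ is active, so *sovW* is transcribed.
So SovW is produced and active.
Itaconate is present, so KulS is inactive.
Norleucine is present, so JalU is inactive.
With no repressor bound, *quvE* is transcribed.
So QuvE is produced and active.
Rhamnulose is absent, so NerR is active.
No repressor is bound and QuvE and NerR are active, so *haxE* is transcribed.
So HaxE is produced and active.
With repressor HaxE bound, *bexU* is not transcribed.
→ *bexU* is OFF in B.

A only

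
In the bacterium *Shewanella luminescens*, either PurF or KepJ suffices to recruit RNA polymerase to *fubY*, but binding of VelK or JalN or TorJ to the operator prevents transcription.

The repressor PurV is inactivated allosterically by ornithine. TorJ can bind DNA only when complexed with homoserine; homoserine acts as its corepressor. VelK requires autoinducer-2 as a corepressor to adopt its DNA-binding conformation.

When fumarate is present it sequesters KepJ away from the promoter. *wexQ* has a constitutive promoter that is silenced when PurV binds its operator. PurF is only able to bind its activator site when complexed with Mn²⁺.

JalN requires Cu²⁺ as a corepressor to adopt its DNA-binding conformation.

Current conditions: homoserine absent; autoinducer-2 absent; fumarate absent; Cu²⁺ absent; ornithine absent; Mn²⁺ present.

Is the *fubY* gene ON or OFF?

ON

Autoinducer-2 is absent, so VelK is inactive.
Mn²⁺ is present, so PurF is active.
Cu²⁺ is absent, so JalN is inactive.
Homoserine is absent, so TorJ is inactive.
Fumarate is absent, so KepJ is active.
Activator PurF is present, so *fubY* is transcribed.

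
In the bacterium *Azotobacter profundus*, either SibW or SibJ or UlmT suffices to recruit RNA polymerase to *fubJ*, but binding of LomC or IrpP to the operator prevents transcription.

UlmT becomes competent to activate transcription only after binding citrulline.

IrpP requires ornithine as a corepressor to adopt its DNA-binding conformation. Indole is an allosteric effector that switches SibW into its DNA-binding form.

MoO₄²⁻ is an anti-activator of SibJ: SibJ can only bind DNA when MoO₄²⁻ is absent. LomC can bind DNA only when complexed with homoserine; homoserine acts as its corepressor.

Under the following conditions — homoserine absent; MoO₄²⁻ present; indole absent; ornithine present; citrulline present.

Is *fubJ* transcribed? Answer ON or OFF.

OFF

Indole is absent, so SibW is inactive.
MoO₄²⁻ is present, so SibJ is inactive.
Homoserine is absent, so LomC is inactive.
Ornithine is present, so IrpP is active.
Citrulline is present, so UlmT is active.
With repressor IrpP bound, *fubJ* is not transcribed.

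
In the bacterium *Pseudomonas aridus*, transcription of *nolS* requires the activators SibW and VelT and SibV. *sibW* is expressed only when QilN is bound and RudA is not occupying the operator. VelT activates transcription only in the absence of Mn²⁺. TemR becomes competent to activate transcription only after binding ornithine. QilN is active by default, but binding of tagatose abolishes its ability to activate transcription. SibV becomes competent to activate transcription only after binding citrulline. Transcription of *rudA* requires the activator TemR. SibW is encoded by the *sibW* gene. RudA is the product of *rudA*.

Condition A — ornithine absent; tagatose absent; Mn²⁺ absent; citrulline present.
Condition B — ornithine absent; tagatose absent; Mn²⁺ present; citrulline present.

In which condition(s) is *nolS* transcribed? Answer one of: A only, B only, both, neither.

Condition A:
Ornithine is absent, so TemR is inactive.
Required activator TemR is absent, so *rudA* is not transcribed.
So RudA is not produced.
Tagatose is absent, so QilN is active.
No repressor is bound and QilN is active, so *sibW* is transcribed.
So SibW is produced and active.
Mn²⁺ is absent, so VelT is active.
Citrulline is present, so SibV is active.
No repressor is bound and SibW and VelT and SibV are active, so *nolS* is transcribed.
→ *nolS* is ON in A.
Condition B:
Ornithine is absent, so TemR is inactive.
Required activator TemR is absent, so *rudA* is not transcribed.
So RudA is not produced.
Tagatose is absent, so QilN is active.
No repressor is bound and QilN is active, so *sibW* is transcribed.
So SibW is produced and active.
Mn²⁺ is present, so VelT is inactive.
Citrulline is present, so SibV is active.
Required activator VelT is absent, so *nolS* is not transcribed.
→ *nolS* is OFF in B.

A only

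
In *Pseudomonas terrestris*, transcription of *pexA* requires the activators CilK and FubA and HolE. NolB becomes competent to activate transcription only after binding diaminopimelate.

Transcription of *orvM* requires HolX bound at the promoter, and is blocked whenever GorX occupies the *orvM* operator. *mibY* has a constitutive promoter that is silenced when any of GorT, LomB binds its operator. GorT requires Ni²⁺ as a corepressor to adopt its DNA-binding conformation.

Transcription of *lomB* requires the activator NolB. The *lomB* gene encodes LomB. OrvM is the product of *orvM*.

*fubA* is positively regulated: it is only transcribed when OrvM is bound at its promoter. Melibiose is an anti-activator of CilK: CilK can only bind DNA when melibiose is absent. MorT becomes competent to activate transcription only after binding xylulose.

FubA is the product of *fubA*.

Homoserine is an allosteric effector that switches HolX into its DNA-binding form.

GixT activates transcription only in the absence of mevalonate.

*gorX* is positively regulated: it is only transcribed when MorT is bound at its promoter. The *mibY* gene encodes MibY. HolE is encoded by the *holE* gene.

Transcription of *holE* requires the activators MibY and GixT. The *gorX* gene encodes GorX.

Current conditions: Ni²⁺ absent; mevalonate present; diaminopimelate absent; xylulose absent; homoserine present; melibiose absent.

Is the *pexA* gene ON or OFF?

Melibiose is absent, so CilK is active.
Xylulose is absent, so MorT is inactive.
Required activator MorT is absent, so *gorX* is not transcribed.
So GorX is not produced.
Homoserine is present, so HolX is active.
No repressor is bound and HolX is active, so *orvM* is transcribed.
So OrvM is produced and active.
No repressor is bound and OrvM is active, so *fubA* is transcribed.
So FubA is produced and active.
Ni²⁺ is absent, so GorT is inactive.
Diaminopimelate is absent, so NolB is inactive.
Required activator NolB is absent, so *lomB* is not transcribed.
So LomB is not produced.
With no repressor bound, *mibY* is transcribed.
So MibY is produced and active.
Mevalonate is present, so GixT is inactive.
Required activator GixT is absent, so *holE* is not transcribed.
So HolE is not produced.
Required activator HolE is absent, so *pexA* is not transcribed.

OFF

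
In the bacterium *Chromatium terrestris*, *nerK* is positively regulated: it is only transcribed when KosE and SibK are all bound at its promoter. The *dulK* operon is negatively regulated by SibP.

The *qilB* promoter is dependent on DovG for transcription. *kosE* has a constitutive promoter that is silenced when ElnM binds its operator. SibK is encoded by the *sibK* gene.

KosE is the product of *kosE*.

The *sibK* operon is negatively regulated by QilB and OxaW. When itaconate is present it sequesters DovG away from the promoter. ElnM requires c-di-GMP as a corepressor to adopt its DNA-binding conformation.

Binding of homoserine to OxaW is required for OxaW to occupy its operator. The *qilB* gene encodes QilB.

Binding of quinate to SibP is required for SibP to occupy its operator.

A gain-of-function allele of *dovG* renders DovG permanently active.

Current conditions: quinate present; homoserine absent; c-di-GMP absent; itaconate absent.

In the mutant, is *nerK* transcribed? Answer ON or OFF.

c-di-GMP is absent, so ElnM is inactive.
With no repressor bound, *kosE* is transcribed.
So KosE is produced and active.
DovG is constitutively active in this strain.
No repressor is bound and DovG is active, so *qilB* is transcribed.
So QilB is produced and active.
Homoserine is absent, so OxaW is inactive.
With repressor QilB bound, *sibK* is not transcribed.
So SibK is not produced.
Required activator SibK is absent, so *nerK* is not transcribed.

OFF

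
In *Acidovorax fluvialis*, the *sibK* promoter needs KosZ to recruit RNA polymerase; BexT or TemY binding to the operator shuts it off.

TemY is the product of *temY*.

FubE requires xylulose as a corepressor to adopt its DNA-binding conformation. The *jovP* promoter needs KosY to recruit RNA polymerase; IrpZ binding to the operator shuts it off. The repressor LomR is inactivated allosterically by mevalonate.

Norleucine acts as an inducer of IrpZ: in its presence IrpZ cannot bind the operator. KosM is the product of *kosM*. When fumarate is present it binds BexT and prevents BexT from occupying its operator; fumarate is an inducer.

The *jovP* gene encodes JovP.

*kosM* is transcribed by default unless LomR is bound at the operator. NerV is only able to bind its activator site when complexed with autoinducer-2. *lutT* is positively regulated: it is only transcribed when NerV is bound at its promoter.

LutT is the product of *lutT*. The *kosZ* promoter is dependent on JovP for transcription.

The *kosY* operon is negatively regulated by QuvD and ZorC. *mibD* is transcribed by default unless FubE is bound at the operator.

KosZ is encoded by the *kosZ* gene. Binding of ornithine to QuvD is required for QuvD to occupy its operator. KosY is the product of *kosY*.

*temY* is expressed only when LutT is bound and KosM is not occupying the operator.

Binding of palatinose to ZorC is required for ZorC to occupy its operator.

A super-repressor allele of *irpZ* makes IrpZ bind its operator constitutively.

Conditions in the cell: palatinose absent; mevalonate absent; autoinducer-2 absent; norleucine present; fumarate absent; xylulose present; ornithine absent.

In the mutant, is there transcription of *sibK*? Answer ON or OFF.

OFF

Fumarate is absent, so BexT is active.
IrpZ is constitutively active in this strain.
Ornithine is absent, so QuvD is inactive.
Palatinose is absent, so ZorC is inactive.
With no repressor bound, *kosY* is transcribed.
So KosY is produced and active.
With repressor IrpZ bound, *jovP* is not transcribed.
So JovP is not produced.
Required activator JovP is absent, so *kosZ* is not transcribed.
So KosZ is not produced.
Mevalonate is absent, so LomR is active.
With repressor LomR bound, *kosM* is not transcribed.
So KosM is not produced.
Autoinducer-2 is absent, so NerV is inactive.
Required activator NerV is absent, so *lutT* is not transcribed.
So LutT is not produced.
Required activator LutT is absent, so *temY* is not transcribed.
So TemY is not produced.
With repressor BexT bound, *sibK* is not transcribed.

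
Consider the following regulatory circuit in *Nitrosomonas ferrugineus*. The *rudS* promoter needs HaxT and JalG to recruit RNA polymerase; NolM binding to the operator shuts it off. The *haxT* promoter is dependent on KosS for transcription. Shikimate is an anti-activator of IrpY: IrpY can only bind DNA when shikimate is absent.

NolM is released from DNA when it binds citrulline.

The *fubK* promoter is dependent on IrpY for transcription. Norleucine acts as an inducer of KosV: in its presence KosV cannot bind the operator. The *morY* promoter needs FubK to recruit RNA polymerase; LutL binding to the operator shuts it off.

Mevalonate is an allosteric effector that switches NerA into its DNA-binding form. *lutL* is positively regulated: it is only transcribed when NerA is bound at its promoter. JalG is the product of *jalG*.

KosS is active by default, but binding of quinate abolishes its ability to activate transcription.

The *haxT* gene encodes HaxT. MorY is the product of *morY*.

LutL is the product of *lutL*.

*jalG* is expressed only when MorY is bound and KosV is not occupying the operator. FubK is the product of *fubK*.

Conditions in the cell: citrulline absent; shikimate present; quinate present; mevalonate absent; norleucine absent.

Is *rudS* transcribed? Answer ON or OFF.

Quinate is present, so KosS is inactive.
Required activator KosS is absent, so *haxT* is not transcribed.
So HaxT is not produced.
Citrulline is absent, so NolM is active.
Mevalonate is absent, so NerA is inactive.
Required activator NerA is absent, so *lutL* is not transcribed.
So LutL is not produced.
Shikimate is present, so IrpY is inactive.
Required activator IrpY is absent, so *fubK* is not transcribed.
So FubK is not produced.
Required activator FubK is absent, so *morY* is not transcribed.
So MorY is not produced.
Norleucine is absent, so KosV is active.
With repressor KosV bound, *jalG* is not transcribed.
So JalG is not produced.
With repressor NolM bound, *rudS* is not transcribed.

OFF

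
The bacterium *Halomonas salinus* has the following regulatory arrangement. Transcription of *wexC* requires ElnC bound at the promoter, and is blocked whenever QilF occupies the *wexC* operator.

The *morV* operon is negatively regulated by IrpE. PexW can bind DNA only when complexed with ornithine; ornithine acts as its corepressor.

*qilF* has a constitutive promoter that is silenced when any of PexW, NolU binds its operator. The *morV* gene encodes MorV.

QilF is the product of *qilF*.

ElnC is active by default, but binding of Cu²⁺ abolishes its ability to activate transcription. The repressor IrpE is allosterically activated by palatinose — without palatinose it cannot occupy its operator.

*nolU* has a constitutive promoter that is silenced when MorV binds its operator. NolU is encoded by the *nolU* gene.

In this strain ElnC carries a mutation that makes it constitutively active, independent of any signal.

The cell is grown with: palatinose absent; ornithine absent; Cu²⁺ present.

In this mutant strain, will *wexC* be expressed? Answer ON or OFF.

OFF

ElnC is constitutively active in this strain.
Ornithine is absent, so PexW is inactive.
Palatinose is absent, so IrpE is inactive.
With no repressor bound, *morV* is transcribed.
So MorV is produced and active.
With repressor MorV bound, *nolU* is not transcribed.
So NolU is not produced.
With no repressor bound, *qilF* is transcribed.
So QilF is produced and active.
With repressor QilF bound, *wexC* is not transcribed.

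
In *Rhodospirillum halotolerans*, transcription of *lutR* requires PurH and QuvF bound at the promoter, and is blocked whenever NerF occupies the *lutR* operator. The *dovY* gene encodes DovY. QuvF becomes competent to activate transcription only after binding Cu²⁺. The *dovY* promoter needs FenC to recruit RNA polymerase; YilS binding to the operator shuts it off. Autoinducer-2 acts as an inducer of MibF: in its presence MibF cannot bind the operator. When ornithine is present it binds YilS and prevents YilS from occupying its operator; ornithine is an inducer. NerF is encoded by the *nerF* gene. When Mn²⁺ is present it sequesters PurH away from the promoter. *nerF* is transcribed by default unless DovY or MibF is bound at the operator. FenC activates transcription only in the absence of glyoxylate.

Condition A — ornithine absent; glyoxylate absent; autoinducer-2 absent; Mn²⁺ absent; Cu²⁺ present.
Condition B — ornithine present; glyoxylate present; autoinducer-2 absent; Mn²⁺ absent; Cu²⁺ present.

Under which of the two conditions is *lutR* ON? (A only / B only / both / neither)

Condition A:
Ornithine is absent, so YilS is active.
Glyoxylate is absent, so FenC is active.
With repressor YilS bound, *dovY* is not transcribed.
So DovY is not produced.
Autoinducer-2 is absent, so MibF is active.
With repressor MibF bound, *nerF* is not transcribed.
So NerF is not produced.
Mn²⁺ is absent, so PurH is active.
Cu²⁺ is present, so QuvF is active.
No repressor is bound and PurH and QuvF are active, so *lutR* is transcribed.
→ *lutR* is ON in A.
Condition B:
Ornithine is present, so YilS is inactive.
Glyoxylate is present, so FenC is inactive.
Required activator FenC is absent, so *dovY* is not transcribed.
So DovY is not produced.
Autoinducer-2 is absent, so MibF is active.
With repressor MibF bound, *nerF* is not transcribed.
So NerF is not produced.
Mn²⁺ is absent, so PurH is active.
Cu²⁺ is present, so QuvF is active.
No repressor is bound and PurH and QuvF are active, so *lutR* is transcribed.
→ *lutR* is ON in B.

both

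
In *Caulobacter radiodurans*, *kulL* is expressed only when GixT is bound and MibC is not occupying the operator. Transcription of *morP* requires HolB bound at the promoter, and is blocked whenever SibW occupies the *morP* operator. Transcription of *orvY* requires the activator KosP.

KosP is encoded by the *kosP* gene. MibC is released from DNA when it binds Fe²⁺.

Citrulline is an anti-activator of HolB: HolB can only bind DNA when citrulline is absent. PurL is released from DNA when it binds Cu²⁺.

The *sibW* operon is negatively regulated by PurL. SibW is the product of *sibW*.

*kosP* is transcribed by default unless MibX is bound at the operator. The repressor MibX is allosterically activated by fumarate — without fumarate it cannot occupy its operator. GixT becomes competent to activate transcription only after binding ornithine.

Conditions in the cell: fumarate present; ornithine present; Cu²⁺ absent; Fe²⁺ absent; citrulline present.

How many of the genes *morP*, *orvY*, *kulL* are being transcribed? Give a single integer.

Citrulline is present, so HolB is inactive.
Cu²⁺ is absent, so PurL is active.
With repressor PurL bound, *sibW* is not transcribed.
So SibW is not produced.
Required activator HolB is absent, so *morP* is not transcribed.
→ *morP* is OFF.
Fumarate is present, so MibX is active.
With repressor MibX bound, *kosP* is not transcribed.
So KosP is not produced.
Required activator KosP is absent, so *orvY* is not transcribed.
→ *orvY* is OFF.
Ornithine is present, so GixT is active.
Fe²⁺ is absent, so MibC is active.
With repressor MibC bound, *kulL* is not transcribed.
→ *kulL* is OFF.
0 of the 3 genes are transcribed.

0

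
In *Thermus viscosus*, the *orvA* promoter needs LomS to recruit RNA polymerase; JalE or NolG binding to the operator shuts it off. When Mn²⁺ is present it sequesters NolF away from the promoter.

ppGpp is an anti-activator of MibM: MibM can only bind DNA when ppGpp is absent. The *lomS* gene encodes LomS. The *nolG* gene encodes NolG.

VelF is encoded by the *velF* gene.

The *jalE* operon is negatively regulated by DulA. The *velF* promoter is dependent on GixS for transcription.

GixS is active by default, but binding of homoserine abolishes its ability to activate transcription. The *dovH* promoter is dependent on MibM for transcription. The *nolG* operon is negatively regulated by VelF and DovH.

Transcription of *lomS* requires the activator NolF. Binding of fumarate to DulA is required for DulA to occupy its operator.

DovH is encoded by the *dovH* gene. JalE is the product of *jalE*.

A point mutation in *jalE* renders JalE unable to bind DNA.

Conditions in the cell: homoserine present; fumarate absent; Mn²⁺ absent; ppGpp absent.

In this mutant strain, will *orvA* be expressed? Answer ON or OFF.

ON

JalE is non-functional in this strain, so it has no effect.
Mn²⁺ is absent, so NolF is active.
No repressor is bound and NolF is active, so *lomS* is transcribed.
So LomS is produced and active.
Homoserine is present, so GixS is inactive.
Required activator GixS is absent, so *velF* is not transcribed.
So VelF is not produced.
ppGpp is absent, so MibM is active.
No repressor is bound and MibM is active, so *dovH* is transcribed.
So DovH is produced and active.
With repressor DovH bound, *nolG* is not transcribed.
So NolG is not produced.
No repressor is bound and LomS is active, so *orvA* is transcribed.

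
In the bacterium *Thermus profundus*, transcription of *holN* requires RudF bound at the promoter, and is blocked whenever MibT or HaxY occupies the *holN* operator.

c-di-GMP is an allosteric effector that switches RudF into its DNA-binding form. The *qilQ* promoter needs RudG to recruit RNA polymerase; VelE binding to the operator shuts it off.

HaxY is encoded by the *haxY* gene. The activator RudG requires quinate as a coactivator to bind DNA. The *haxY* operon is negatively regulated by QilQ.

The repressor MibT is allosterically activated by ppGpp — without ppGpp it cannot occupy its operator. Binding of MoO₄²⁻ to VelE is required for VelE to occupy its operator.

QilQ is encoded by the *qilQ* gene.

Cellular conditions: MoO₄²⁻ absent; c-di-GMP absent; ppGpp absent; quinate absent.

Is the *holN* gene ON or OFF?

c-di-GMP is absent, so RudF is inactive.
ppGpp is absent, so MibT is inactive.
MoO₄²⁻ is absent, so VelE is inactive.
Quinate is absent, so RudG is inactive.
Required activator RudG is absent, so *qilQ* is not transcribed.
So QilQ is not produced.
With no repressor bound, *haxY* is transcribed.
So HaxY is produced and active.
With repressor HaxY bound, *holN* is not transcribed.

OFF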